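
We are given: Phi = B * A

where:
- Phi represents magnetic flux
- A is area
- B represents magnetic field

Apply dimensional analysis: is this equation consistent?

Yes

Phi (magnetic flux) has dimensions [I^-1 L^2 M T^-2].
A (area) has dimensions [L^2].
B (magnetic field) has dimensions [I^-1 M T^-2].

Left side: [I^-1 L^2 M T^-2]
Right side: [I^-1 L^2 M T^-2]

Both sides have the same dimensions, so the equation is dimensionally consistent.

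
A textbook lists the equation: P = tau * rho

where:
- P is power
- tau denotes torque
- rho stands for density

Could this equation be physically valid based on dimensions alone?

No

P (power) has dimensions [L^2 M T^-3].
tau (torque) has dimensions [L^2 M T^-2].
rho (density) has dimensions [L^-3 M].

Left side: [L^2 M T^-3]
Right side: [L^-1 M^2 T^-2]

The two sides have different dimensions, so the equation is NOT dimensionally consistent.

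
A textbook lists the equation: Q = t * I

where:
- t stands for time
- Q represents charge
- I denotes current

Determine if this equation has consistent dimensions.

Yes

t (time) has dimensions [T].
Q (charge) has dimensions [I T].
I (current) has dimensions [I].

Left side: [I T]
Right side: [I T]

Both sides have the same dimensions, so the equation is dimensionally consistent.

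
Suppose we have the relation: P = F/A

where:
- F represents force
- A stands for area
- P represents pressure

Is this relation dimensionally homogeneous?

Yes

F (force) has dimensions [L M T^-2].
A (area) has dimensions [L^2].
P (pressure) has dimensions [L^-1 M T^-2].

Left side: [L^-1 M T^-2]
Right side: [L^-1 M T^-2]

Both sides have the same dimensions, so the equation is dimensionally consistent.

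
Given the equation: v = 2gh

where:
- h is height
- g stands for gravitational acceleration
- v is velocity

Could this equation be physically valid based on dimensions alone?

No

h (height) has dimensions [L].
g (gravitational acceleration) has dimensions [L T^-2].
v (velocity) has dimensions [L T^-1].

Left side: [L T^-1]
Right side: [L^2 T^-2]

The two sides have different dimensions, so the equation is NOT dimensionally consistent.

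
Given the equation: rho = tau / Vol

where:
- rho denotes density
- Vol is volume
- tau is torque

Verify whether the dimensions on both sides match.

No

rho (density) has dimensions [L^-3 M].
Vol (volume) has dimensions [L^3].
tau (torque) has dimensions [L^2 M T^-2].

Left side: [L^-3 M]
Right side: [L^-1 M T^-2]

The two sides have different dimensions, so the equation is NOT dimensionally consistent.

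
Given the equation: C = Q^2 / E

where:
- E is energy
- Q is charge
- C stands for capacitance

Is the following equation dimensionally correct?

Yes

E (energy) has dimensions [L^2 M T^-2].
Q (charge) has dimensions [I T].
C (capacitance) has dimensions [I^2 L^-2 M^-1 T^4].

Left side: [I^2 L^-2 M^-1 T^4]
Right side: [I^2 L^-2 M^-1 T^4]

Both sides have the same dimensions, so the equation is dimensionally consistent.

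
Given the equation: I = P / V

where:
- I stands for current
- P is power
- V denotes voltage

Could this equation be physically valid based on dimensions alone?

Yes

I (current) has dimensions [I].
P (power) has dimensions [L^2 M T^-3].
V (voltage) has dimensions [I^-1 L^2 M T^-3].

Left side: [I]
Right side: [I]

Both sides have the same dimensions, so the equation is dimensionally consistent.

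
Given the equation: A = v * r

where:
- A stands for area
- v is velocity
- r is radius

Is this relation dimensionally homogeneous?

No

A (area) has dimensions [L^2].
v (velocity) has dimensions [L T^-1].
r (radius) has dimensions [L].

Left side: [L^2]
Right side: [L^2 T^-1]

The two sides have different dimensions, so the equation is NOT dimensionally consistent.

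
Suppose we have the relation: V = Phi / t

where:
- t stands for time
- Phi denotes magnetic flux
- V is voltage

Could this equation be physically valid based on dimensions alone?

Yes

t (time) has dimensions [T].
Phi (magnetic flux) has dimensions [I^-1 L^2 M T^-2].
V (voltage) has dimensions [I^-1 L^2 M T^-3].

Left side: [I^-1 L^2 M T^-3]
Right side: [I^-1 L^2 M T^-3]

Both sides have the same dimensions, so the equation is dimensionally consistent.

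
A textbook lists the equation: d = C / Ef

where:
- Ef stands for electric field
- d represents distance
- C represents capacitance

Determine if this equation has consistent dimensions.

No

Ef (electric field) has dimensions [I^-1 L M T^-3].
d (distance) has dimensions [L].
C (capacitance) has dimensions [I^2 L^-2 M^-1 T^4].

Left side: [L]
Right side: [I^3 L^-3 M^-2 T^7]

The two sides have different dimensions, so the equation is NOT dimensionally consistent.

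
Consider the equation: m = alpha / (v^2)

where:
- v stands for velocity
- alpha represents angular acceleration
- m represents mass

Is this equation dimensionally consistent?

No

v (velocity) has dimensions [L T^-1].
alpha (angular acceleration) has dimensions [T^-2].
m (mass) has dimensions [M].

Left side: [M]
Right side: [L^-2]

The two sides have different dimensions, so the equation is NOT dimensionally consistent.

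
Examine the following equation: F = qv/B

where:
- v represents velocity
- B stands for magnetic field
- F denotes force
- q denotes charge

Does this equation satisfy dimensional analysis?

No

v (velocity) has dimensions [L T^-1].
B (magnetic field) has dimensions [I^-1 M T^-2].
F (force) has dimensions [L M T^-2].
q (charge) has dimensions [I T].

Left side: [L M T^-2]
Right side: [I^2 L M^-1 T^2]

The two sides have different dimensions, so the equation is NOT dimensionally consistent.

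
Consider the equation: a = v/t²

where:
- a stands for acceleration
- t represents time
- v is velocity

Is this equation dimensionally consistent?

No

a (acceleration) has dimensions [L T^-2].
t (time) has dimensions [T].
v (velocity) has dimensions [L T^-1].

Left side: [L T^-2]
Right side: [L T^-3]

The two sides have different dimensions, so the equation is NOT dimensionally consistent.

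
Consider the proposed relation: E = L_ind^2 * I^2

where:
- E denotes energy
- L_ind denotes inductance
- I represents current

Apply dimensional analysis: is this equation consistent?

No

E (energy) has dimensions [L^2 M T^-2].
L_ind (inductance) has dimensions [I^-2 L^2 M T^-2].
I (current) has dimensions [I].

Left side: [L^2 M T^-2]
Right side: [I^-2 L^4 M^2 T^-4]

The two sides have different dimensions, so the equation is NOT dimensionally consistent.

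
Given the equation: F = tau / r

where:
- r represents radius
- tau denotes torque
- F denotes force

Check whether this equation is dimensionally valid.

Yes

r (radius) has dimensions [L].
tau (torque) has dimensions [L^2 M T^-2].
F (force) has dimensions [L M T^-2].

Left side: [L M T^-2]
Right side: [L M T^-2]

Both sides have the same dimensions, so the equation is dimensionally consistent.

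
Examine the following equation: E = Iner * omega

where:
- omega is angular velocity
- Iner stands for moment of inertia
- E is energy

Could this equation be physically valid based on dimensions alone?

No

omega (angular velocity) has dimensions [T^-1].
Iner (moment of inertia) has dimensions [L^2 M].
E (energy) has dimensions [L^2 M T^-2].

Left side: [L^2 M T^-2]
Right side: [L^2 M T^-1]

The two sides have different dimensions, so the equation is NOT dimensionally consistent.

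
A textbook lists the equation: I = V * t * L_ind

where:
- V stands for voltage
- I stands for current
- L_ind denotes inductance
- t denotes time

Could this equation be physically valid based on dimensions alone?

No

V (voltage) has dimensions [I^-1 L^2 M T^-3].
I (current) has dimensions [I].
L_ind (inductance) has dimensions [I^-2 L^2 M T^-2].
t (time) has dimensions [T].

Left side: [I]
Right side: [I^-3 L^4 M^2 T^-4]

The two sides have different dimensions, so the equation is NOT dimensionally consistent.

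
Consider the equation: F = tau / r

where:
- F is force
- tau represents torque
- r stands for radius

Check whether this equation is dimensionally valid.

Yes

F (force) has dimensions [L M T^-2].
tau (torque) has dimensions [L^2 M T^-2].
r (radius) has dimensions [L].

Left side: [L M T^-2]
Right side: [L M T^-2]

Both sides have the same dimensions, so the equation is dimensionally consistent.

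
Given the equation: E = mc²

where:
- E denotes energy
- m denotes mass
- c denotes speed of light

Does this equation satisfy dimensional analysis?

Yes

E (energy) has dimensions [L^2 M T^-2].
m (mass) has dimensions [M].
c (speed of light) has dimensions [L T^-1].

Left side: [L^2 M T^-2]
Right side: [L^2 M T^-2]

Both sides have the same dimensions, so the equation is dimensionally consistent.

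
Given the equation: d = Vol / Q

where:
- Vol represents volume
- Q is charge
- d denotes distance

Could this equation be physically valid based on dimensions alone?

No

Vol (volume) has dimensions [L^3].
Q (charge) has dimensions [I T].
d (distance) has dimensions [L].

Left side: [L]
Right side: [I^-1 L^3 T^-1]

The two sides have different dimensions, so the equation is NOT dimensionally consistent.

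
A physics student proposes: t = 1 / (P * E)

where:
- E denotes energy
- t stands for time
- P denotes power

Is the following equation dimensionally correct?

No

E (energy) has dimensions [L^2 M T^-2].
t (time) has dimensions [T].
P (power) has dimensions [L^2 M T^-3].

Left side: [T]
Right side: [L^-4 M^-2 T^5]

The two sides have different dimensions, so the equation is NOT dimensionally consistent.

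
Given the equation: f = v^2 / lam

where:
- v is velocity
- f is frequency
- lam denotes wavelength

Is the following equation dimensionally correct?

No

v (velocity) has dimensions [L T^-1].
f (frequency) has dimensions [T^-1].
lam (wavelength) has dimensions [L].

Left side: [T^-1]
Right side: [L T^-2]

The two sides have different dimensions, so the equation is NOT dimensionally consistent.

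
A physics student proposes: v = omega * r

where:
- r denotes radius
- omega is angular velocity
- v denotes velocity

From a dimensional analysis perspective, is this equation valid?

Yes

r (radius) has dimensions [L].
omega (angular velocity) has dimensions [T^-1].
v (velocity) has dimensions [L T^-1].

Left side: [L T^-1]
Right side: [L T^-1]

Both sides have the same dimensions, so the equation is dimensionally consistent.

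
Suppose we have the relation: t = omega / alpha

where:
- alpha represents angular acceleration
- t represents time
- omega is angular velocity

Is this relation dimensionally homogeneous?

Yes

alpha (angular acceleration) has dimensions [T^-2].
t (time) has dimensions [T].
omega (angular velocity) has dimensions [T^-1].

Left side: [T]
Right side: [T]

Both sides have the same dimensions, so the equation is dimensionally consistent.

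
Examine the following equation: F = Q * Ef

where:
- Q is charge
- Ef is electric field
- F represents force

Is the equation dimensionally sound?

Yes

Q (charge) has dimensions [I T].
Ef (electric field) has dimensions [I^-1 L M T^-3].
F (force) has dimensions [L M T^-2].

Left side: [L M T^-2]
Right side: [L M T^-2]

Both sides have the same dimensions, so the equation is dimensionally consistent.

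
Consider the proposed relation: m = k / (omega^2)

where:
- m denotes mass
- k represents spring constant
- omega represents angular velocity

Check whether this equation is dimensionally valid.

Yes

m (mass) has dimensions [M].
k (spring constant) has dimensions [M T^-2].
omega (angular velocity) has dimensions [T^-1].

Left side: [M]
Right side: [M]

Both sides have the same dimensions, so the equation is dimensionally consistent.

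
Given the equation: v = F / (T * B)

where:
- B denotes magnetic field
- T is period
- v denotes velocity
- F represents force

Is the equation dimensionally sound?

No

B (magnetic field) has dimensions [I^-1 M T^-2].
T (period) has dimensions [T].
v (velocity) has dimensions [L T^-1].
F (force) has dimensions [L M T^-2].

Left side: [L T^-1]
Right side: [I L T^-1]

The two sides have different dimensions, so the equation is NOT dimensionally consistent.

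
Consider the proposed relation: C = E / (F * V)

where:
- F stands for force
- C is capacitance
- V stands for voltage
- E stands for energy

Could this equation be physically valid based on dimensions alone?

No

F (force) has dimensions [L M T^-2].
C (capacitance) has dimensions [I^2 L^-2 M^-1 T^4].
V (voltage) has dimensions [I^-1 L^2 M T^-3].
E (energy) has dimensions [L^2 M T^-2].

Left side: [I^2 L^-2 M^-1 T^4]
Right side: [I L^-1 M^-1 T^3]

The two sides have different dimensions, so the equation is NOT dimensionally consistent.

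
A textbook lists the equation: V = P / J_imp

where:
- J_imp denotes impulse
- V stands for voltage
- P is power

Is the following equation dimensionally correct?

No

J_imp (impulse) has dimensions [L M T^-1].
V (voltage) has dimensions [I^-1 L^2 M T^-3].
P (power) has dimensions [L^2 M T^-3].

Left side: [I^-1 L^2 M T^-3]
Right side: [L T^-2]

The two sides have different dimensions, so the equation is NOT dimensionally consistent.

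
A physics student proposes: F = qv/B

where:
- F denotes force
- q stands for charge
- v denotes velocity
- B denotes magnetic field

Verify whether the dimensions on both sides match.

No

F (force) has dimensions [L M T^-2].
q (charge) has dimensions [I T].
v (velocity) has dimensions [L T^-1].
B (magnetic field) has dimensions [I^-1 M T^-2].

Left side: [L M T^-2]
Right side: [I^2 L M^-1 T^2]

The two sides have different dimensions, so the equation is NOT dimensionally consistent.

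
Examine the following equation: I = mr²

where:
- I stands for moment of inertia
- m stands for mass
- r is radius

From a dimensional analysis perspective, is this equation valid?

Yes

I (moment of inertia) has dimensions [L^2 M].
m (mass) has dimensions [M].
r (radius) has dimensions [L].

Left side: [L^2 M]
Right side: [L^2 M]

Both sides have the same dimensions, so the equation is dimensionally consistent.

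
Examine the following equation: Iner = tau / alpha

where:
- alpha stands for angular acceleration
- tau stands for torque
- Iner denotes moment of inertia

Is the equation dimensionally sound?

Yes

alpha (angular acceleration) has dimensions [T^-2].
tau (torque) has dimensions [L^2 M T^-2].
Iner (moment of inertia) has dimensions [L^2 M].

Left side: [L^2 M]
Right side: [L^2 M]

Both sides have the same dimensions, so the equation is dimensionally consistent.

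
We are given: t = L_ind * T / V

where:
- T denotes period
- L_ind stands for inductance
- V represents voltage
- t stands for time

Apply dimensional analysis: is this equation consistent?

No

T (period) has dimensions [T].
L_ind (inductance) has dimensions [I^-2 L^2 M T^-2].
V (voltage) has dimensions [I^-1 L^2 M T^-3].
t (time) has dimensions [T].

Left side: [T]
Right side: [I^-1 T^2]

The two sides have different dimensions, so the equation is NOT dimensionally consistent.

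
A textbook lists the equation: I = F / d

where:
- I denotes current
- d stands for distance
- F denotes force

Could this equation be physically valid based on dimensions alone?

No

I (current) has dimensions [I].
d (distance) has dimensions [L].
F (force) has dimensions [L M T^-2].

Left side: [I]
Right side: [M T^-2]

The two sides have different dimensions, so the equation is NOT dimensionally consistent.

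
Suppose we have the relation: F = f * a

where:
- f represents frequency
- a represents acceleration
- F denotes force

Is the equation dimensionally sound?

No

f (frequency) has dimensions [T^-1].
a (acceleration) has dimensions [L T^-2].
F (force) has dimensions [L M T^-2].

Left side: [L M T^-2]
Right side: [L T^-3]

The two sides have different dimensions, so the equation is NOT dimensionally consistent.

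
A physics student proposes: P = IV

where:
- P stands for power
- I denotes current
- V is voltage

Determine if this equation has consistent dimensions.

Yes

P (power) has dimensions [L^2 M T^-3].
I (current) has dimensions [I].
V (voltage) has dimensions [I^-1 L^2 M T^-3].

Left side: [L^2 M T^-3]
Right side: [L^2 M T^-3]

Both sides have the same dimensions, so the equation is dimensionally consistent.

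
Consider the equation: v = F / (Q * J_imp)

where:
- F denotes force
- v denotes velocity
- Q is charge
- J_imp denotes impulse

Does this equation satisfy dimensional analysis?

No

F (force) has dimensions [L M T^-2].
v (velocity) has dimensions [L T^-1].
Q (charge) has dimensions [I T].
J_imp (impulse) has dimensions [L M T^-1].

Left side: [L T^-1]
Right side: [I^-1 T^-2]

The two sides have different dimensions, so the equation is NOT dimensionally consistent.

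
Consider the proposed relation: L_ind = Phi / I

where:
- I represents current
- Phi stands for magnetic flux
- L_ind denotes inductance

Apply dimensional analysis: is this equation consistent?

Yes

I (current) has dimensions [I].
Phi (magnetic flux) has dimensions [I^-1 L^2 M T^-2].
L_ind (inductance) has dimensions [I^-2 L^2 M T^-2].

Left side: [I^-2 L^2 M T^-2]
Right side: [I^-2 L^2 M T^-2]

Both sides have the same dimensions, so the equation is dimensionally consistent.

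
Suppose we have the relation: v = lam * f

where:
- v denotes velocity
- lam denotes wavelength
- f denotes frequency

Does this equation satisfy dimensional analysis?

Yes

v (velocity) has dimensions [L T^-1].
lam (wavelength) has dimensions [L].
f (frequency) has dimensions [T^-1].

Left side: [L T^-1]
Right side: [L T^-1]

Both sides have the same dimensions, so the equation is dimensionally consistent.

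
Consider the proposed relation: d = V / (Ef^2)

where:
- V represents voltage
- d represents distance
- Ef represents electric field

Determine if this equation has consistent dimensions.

No

V (voltage) has dimensions [I^-1 L^2 M T^-3].
d (distance) has dimensions [L].
Ef (electric field) has dimensions [I^-1 L M T^-3].

Left side: [L]
Right side: [I M^-1 T^3]

The two sides have different dimensions, so the equation is NOT dimensionally consistent.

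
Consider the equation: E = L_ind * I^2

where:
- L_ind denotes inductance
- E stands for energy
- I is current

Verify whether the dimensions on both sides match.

Yes

L_ind (inductance) has dimensions [I^-2 L^2 M T^-2].
E (energy) has dimensions [L^2 M T^-2].
I (current) has dimensions [I].

Left side: [L^2 M T^-2]
Right side: [L^2 M T^-2]

Both sides have the same dimensions, so the equation is dimensionally consistent.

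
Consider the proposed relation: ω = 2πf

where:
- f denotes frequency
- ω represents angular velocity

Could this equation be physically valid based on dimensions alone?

Yes

f (frequency) has dimensions [T^-1].
ω (angular velocity) has dimensions [T^-1].

Left side: [T^-1]
Right side: [T^-1]

Both sides have the same dimensions, so the equation is dimensionally consistent.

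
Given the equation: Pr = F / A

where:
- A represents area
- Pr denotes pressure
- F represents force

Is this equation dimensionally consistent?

Yes

A (area) has dimensions [L^2].
Pr (pressure) has dimensions [L^-1 M T^-2].
F (force) has dimensions [L M T^-2].

Left side: [L^-1 M T^-2]
Right side: [L^-1 M T^-2]

Both sides have the same dimensions, so the equation is dimensionally consistent.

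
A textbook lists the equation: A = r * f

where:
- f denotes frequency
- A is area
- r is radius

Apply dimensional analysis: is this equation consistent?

No

f (frequency) has dimensions [T^-1].
A (area) has dimensions [L^2].
r (radius) has dimensions [L].

Left side: [L^2]
Right side: [L T^-1]

The two sides have different dimensions, so the equation is NOT dimensionally consistent.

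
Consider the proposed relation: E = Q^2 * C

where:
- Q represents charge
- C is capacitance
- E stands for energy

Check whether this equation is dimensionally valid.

No

Q (charge) has dimensions [I T].
C (capacitance) has dimensions [I^2 L^-2 M^-1 T^4].
E (energy) has dimensions [L^2 M T^-2].

Left side: [L^2 M T^-2]
Right side: [I^4 L^-2 M^-1 T^6]

The two sides have different dimensions, so the equation is NOT dimensionally consistent.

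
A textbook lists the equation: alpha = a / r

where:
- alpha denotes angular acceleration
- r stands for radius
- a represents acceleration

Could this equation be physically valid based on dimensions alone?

Yes

alpha (angular acceleration) has dimensions [T^-2].
r (radius) has dimensions [L].
a (acceleration) has dimensions [L T^-2].

Left side: [T^-2]
Right side: [T^-2]

Both sides have the same dimensions, so the equation is dimensionally consistent.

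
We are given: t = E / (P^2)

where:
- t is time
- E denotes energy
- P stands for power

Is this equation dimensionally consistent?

No

t (time) has dimensions [T].
E (energy) has dimensions [L^2 M T^-2].
P (power) has dimensions [L^2 M T^-3].

Left side: [T]
Right side: [L^-2 M^-1 T^4]

The two sides have different dimensions, so the equation is NOT dimensionally consistent.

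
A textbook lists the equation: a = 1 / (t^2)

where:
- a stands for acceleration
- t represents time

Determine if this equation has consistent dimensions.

No

a (acceleration) has dimensions [L T^-2].
t (time) has dimensions [T].

Left side: [L T^-2]
Right side: [T^-2]

The two sides have different dimensions, so the equation is NOT dimensionally consistent.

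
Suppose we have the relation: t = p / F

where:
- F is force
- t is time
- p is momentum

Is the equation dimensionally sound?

Yes

F (force) has dimensions [L M T^-2].
t (time) has dimensions [T].
p (momentum) has dimensions [L M T^-1].

Left side: [T]
Right side: [T]

Both sides have the same dimensions, so the equation is dimensionally consistent.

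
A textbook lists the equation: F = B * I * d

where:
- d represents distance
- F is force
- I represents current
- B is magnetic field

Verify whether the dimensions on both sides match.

Yes

d (distance) has dimensions [L].
F (force) has dimensions [L M T^-2].
I (current) has dimensions [I].
B (magnetic field) has dimensions [I^-1 M T^-2].

Left side: [L M T^-2]
Right side: [L M T^-2]

Both sides have the same dimensions, so the equation is dimensionally consistent.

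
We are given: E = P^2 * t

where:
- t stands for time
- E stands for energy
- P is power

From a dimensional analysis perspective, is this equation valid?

No

t (time) has dimensions [T].
E (energy) has dimensions [L^2 M T^-2].
P (power) has dimensions [L^2 M T^-3].

Left side: [L^2 M T^-2]
Right side: [L^4 M^2 T^-5]

The two sides have different dimensions, so the equation is NOT dimensionally consistent.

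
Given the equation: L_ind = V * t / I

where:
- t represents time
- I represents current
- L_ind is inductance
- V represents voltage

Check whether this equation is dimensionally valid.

Yes

t (time) has dimensions [T].
I (current) has dimensions [I].
L_ind (inductance) has dimensions [I^-2 L^2 M T^-2].
V (voltage) has dimensions [I^-1 L^2 M T^-3].

Left side: [I^-2 L^2 M T^-2]
Right side: [I^-2 L^2 M T^-2]

Both sides have the same dimensions, so the equation is dimensionally consistent.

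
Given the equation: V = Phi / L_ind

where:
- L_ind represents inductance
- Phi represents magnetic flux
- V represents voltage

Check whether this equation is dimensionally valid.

No

L_ind (inductance) has dimensions [I^-2 L^2 M T^-2].
Phi (magnetic flux) has dimensions [I^-1 L^2 M T^-2].
V (voltage) has dimensions [I^-1 L^2 M T^-3].

Left side: [I^-1 L^2 M T^-3]
Right side: [I]

The two sides have different dimensions, so the equation is NOT dimensionally consistent.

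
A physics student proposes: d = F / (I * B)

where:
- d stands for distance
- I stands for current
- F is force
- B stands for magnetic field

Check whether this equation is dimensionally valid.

Yes

d (distance) has dimensions [L].
I (current) has dimensions [I].
F (force) has dimensions [L M T^-2].
B (magnetic field) has dimensions [I^-1 M T^-2].

Left side: [L]
Right side: [L]

Both sides have the same dimensions, so the equation is dimensionally consistent.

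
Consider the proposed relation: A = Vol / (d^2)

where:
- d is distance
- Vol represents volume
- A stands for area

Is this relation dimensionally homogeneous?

No

d (distance) has dimensions [L].
Vol (volume) has dimensions [L^3].
A (area) has dimensions [L^2].

Left side: [L^2]
Right side: [L]

The two sides have different dimensions, so the equation is NOT dimensionally consistent.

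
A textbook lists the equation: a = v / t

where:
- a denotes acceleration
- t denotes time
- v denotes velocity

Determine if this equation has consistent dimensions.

Yes

a (acceleration) has dimensions [L T^-2].
t (time) has dimensions [T].
v (velocity) has dimensions [L T^-1].

Left side: [L T^-2]
Right side: [L T^-2]

Both sides have the same dimensions, so the equation is dimensionally consistent.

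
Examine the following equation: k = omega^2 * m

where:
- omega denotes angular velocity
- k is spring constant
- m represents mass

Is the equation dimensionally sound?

Yes

omega (angular velocity) has dimensions [T^-1].
k (spring constant) has dimensions [M T^-2].
m (mass) has dimensions [M].

Left side: [M T^-2]
Right side: [M T^-2]

Both sides have the same dimensions, so the equation is dimensionally consistent.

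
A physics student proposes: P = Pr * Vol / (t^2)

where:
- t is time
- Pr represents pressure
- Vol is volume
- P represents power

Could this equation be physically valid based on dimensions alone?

No

t (time) has dimensions [T].
Pr (pressure) has dimensions [L^-1 M T^-2].
Vol (volume) has dimensions [L^3].
P (power) has dimensions [L^2 M T^-3].

Left side: [L^2 M T^-3]
Right side: [L^2 M T^-4]

The two sides have different dimensions, so the equation is NOT dimensionally consistent.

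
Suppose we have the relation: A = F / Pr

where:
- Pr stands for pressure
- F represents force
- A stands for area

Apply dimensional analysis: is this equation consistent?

Yes

Pr (pressure) has dimensions [L^-1 M T^-2].
F (force) has dimensions [L M T^-2].
A (area) has dimensions [L^2].

Left side: [L^2]
Right side: [L^2]

Both sides have the same dimensions, so the equation is dimensionally consistent.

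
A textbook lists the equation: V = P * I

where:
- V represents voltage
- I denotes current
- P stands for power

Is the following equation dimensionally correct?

No

V (voltage) has dimensions [I^-1 L^2 M T^-3].
I (current) has dimensions [I].
P (power) has dimensions [L^2 M T^-3].

Left side: [I^-1 L^2 M T^-3]
Right side: [I L^2 M T^-3]

The two sides have different dimensions, so the equation is NOT dimensionally consistent.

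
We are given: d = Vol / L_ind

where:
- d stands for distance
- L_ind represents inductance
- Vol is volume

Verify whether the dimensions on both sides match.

No

d (distance) has dimensions [L].
L_ind (inductance) has dimensions [I^-2 L^2 M T^-2].
Vol (volume) has dimensions [L^3].

Left side: [L]
Right side: [I^2 L M^-1 T^2]

The two sides have different dimensions, so the equation is NOT dimensionally consistent.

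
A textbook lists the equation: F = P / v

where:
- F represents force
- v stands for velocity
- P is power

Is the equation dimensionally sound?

Yes

F (force) has dimensions [L M T^-2].
v (velocity) has dimensions [L T^-1].
P (power) has dimensions [L^2 M T^-3].

Left side: [L M T^-2]
Right side: [L M T^-2]

Both sides have the same dimensions, so the equation is dimensionally consistent.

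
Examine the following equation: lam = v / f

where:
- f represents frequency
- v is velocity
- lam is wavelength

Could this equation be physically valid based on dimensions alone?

Yes

f (frequency) has dimensions [T^-1].
v (velocity) has dimensions [L T^-1].
lam (wavelength) has dimensions [L].

Left side: [L]
Right side: [L]

Both sides have the same dimensions, so the equation is dimensionally consistent.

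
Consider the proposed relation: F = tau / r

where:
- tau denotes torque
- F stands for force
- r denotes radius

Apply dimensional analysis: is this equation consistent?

Yes

tau (torque) has dimensions [L^2 M T^-2].
F (force) has dimensions [L M T^-2].
r (radius) has dimensions [L].

Left side: [L M T^-2]
Right side: [L M T^-2]

Both sides have the same dimensions, so the equation is dimensionally consistent.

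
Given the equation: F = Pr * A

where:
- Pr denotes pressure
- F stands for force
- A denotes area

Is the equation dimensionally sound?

Yes

Pr (pressure) has dimensions [L^-1 M T^-2].
F (force) has dimensions [L M T^-2].
A (area) has dimensions [L^2].

Left side: [L M T^-2]
Right side: [L M T^-2]

Both sides have the same dimensions, so the equation is dimensionally consistent.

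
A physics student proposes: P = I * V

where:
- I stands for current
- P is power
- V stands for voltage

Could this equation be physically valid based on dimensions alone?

Yes

I (current) has dimensions [I].
P (power) has dimensions [L^2 M T^-3].
V (voltage) has dimensions [I^-1 L^2 M T^-3].

Left side: [L^2 M T^-3]
Right side: [L^2 M T^-3]

Both sides have the same dimensions, so the equation is dimensionally consistent.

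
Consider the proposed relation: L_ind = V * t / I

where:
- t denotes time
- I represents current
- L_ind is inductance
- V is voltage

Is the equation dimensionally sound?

Yes

t (time) has dimensions [T].
I (current) has dimensions [I].
L_ind (inductance) has dimensions [I^-2 L^2 M T^-2].
V (voltage) has dimensions [I^-1 L^2 M T^-3].

Left side: [I^-2 L^2 M T^-2]
Right side: [I^-2 L^2 M T^-2]

Both sides have the same dimensions, so the equation is dimensionally consistent.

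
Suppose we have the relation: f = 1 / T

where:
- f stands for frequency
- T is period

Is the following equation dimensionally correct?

Yes

f (frequency) has dimensions [T^-1].
T (period) has dimensions [T].

Left side: [T^-1]
Right side: [T^-1]

Both sides have the same dimensions, so the equation is dimensionally consistent.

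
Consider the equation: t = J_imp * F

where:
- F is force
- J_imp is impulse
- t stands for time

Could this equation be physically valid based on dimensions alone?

No

F (force) has dimensions [L M T^-2].
J_imp (impulse) has dimensions [L M T^-1].
t (time) has dimensions [T].

Left side: [T]
Right side: [L^2 M^2 T^-3]

The two sides have different dimensions, so the equation is NOT dimensionally consistent.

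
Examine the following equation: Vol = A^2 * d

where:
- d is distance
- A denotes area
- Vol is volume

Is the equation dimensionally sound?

No

d (distance) has dimensions [L].
A (area) has dimensions [L^2].
Vol (volume) has dimensions [L^3].

Left side: [L^3]
Right side: [L^5]

The two sides have different dimensions, so the equation is NOT dimensionally consistent.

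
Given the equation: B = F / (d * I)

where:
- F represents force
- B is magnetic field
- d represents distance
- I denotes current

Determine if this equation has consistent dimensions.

Yes

F (force) has dimensions [L M T^-2].
B (magnetic field) has dimensions [I^-1 M T^-2].
d (distance) has dimensions [L].
I (current) has dimensions [I].

Left side: [I^-1 M T^-2]
Right side: [I^-1 M T^-2]

Both sides have the same dimensions, so the equation is dimensionally consistent.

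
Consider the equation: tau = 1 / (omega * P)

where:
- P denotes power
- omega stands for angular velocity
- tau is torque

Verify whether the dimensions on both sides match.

No

P (power) has dimensions [L^2 M T^-3].
omega (angular velocity) has dimensions [T^-1].
tau (torque) has dimensions [L^2 M T^-2].

Left side: [L^2 M T^-2]
Right side: [L^-2 M^-1 T^4]

The two sides have different dimensions, so the equation is NOT dimensionally consistent.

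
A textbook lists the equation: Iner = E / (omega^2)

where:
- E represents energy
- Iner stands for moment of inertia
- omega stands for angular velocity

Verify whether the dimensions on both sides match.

Yes

E (energy) has dimensions [L^2 M T^-2].
Iner (moment of inertia) has dimensions [L^2 M].
omega (angular velocity) has dimensions [T^-1].

Left side: [L^2 M]
Right side: [L^2 M]

Both sides have the same dimensions, so the equation is dimensionally consistent.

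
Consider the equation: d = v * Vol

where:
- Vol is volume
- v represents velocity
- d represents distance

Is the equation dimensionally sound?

No

Vol (volume) has dimensions [L^3].
v (velocity) has dimensions [L T^-1].
d (distance) has dimensions [L].

Left side: [L]
Right side: [L^4 T^-1]

The two sides have different dimensions, so the equation is NOT dimensionally consistent.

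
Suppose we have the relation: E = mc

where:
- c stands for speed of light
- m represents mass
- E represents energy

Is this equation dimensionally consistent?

No

c (speed of light) has dimensions [L T^-1].
m (mass) has dimensions [M].
E (energy) has dimensions [L^2 M T^-2].

Left side: [L^2 M T^-2]
Right side: [L M T^-1]

The two sides have different dimensions, so the equation is NOT dimensionally consistent.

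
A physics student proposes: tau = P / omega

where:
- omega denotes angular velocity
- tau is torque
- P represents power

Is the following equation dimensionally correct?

Yes

omega (angular velocity) has dimensions [T^-1].
tau (torque) has dimensions [L^2 M T^-2].
P (power) has dimensions [L^2 M T^-3].

Left side: [L^2 M T^-2]
Right side: [L^2 M T^-2]

Both sides have the same dimensions, so the equation is dimensionally consistent.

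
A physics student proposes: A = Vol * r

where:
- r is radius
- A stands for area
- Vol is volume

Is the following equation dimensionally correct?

No

r (radius) has dimensions [L].
A (area) has dimensions [L^2].
Vol (volume) has dimensions [L^3].

Left side: [L^2]
Right side: [L^4]

The two sides have different dimensions, so the equation is NOT dimensionally consistent.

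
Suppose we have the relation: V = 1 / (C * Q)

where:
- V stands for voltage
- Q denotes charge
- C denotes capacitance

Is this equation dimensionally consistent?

No

V (voltage) has dimensions [I^-1 L^2 M T^-3].
Q (charge) has dimensions [I T].
C (capacitance) has dimensions [I^2 L^-2 M^-1 T^4].

Left side: [I^-1 L^2 M T^-3]
Right side: [I^-3 L^2 M T^-5]

The two sides have different dimensions, so the equation is NOT dimensionally consistent.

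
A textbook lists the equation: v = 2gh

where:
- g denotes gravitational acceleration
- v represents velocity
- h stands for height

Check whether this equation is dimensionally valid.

No

g (gravitational acceleration) has dimensions [L T^-2].
v (velocity) has dimensions [L T^-1].
h (height) has dimensions [L].

Left side: [L T^-1]
Right side: [L^2 T^-2]

The two sides have different dimensions, so the equation is NOT dimensionally consistent.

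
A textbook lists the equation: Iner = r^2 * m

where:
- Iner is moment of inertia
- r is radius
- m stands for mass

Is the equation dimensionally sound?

Yes

Iner (moment of inertia) has dimensions [L^2 M].
r (radius) has dimensions [L].
m (mass) has dimensions [M].

Left side: [L^2 M]
Right side: [L^2 M]

Both sides have the same dimensions, so the equation is dimensionally consistent.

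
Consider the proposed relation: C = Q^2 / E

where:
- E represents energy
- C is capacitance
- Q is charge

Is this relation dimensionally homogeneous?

Yes

E (energy) has dimensions [L^2 M T^-2].
C (capacitance) has dimensions [I^2 L^-2 M^-1 T^4].
Q (charge) has dimensions [I T].

Left side: [I^2 L^-2 M^-1 T^4]
Right side: [I^2 L^-2 M^-1 T^4]

Both sides have the same dimensions, so the equation is dimensionally consistent.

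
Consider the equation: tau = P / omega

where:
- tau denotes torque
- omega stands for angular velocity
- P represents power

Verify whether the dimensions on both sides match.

Yes

tau (torque) has dimensions [L^2 M T^-2].
omega (angular velocity) has dimensions [T^-1].
P (power) has dimensions [L^2 M T^-3].

Left side: [L^2 M T^-2]
Right side: [L^2 M T^-2]

Both sides have the same dimensions, so the equation is dimensionally consistent.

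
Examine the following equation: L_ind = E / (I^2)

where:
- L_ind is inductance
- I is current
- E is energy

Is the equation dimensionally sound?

Yes

L_ind (inductance) has dimensions [I^-2 L^2 M T^-2].
I (current) has dimensions [I].
E (energy) has dimensions [L^2 M T^-2].

Left side: [I^-2 L^2 M T^-2]
Right side: [I^-2 L^2 M T^-2]

Both sides have the same dimensions, so the equation is dimensionally consistent.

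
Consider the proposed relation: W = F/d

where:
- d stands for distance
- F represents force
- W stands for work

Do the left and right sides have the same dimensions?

No

d (distance) has dimensions [L].
F (force) has dimensions [L M T^-2].
W (work) has dimensions [L^2 M T^-2].

Left side: [L^2 M T^-2]
Right side: [M T^-2]

The two sides have different dimensions, so the equation is NOT dimensionally consistent.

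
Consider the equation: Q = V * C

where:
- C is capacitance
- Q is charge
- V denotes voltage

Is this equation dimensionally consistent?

Yes

C (capacitance) has dimensions [I^2 L^-2 M^-1 T^4].
Q (charge) has dimensions [I T].
V (voltage) has dimensions [I^-1 L^2 M T^-3].

Left side: [I T]
Right side: [I T]

Both sides have the same dimensions, so the equation is dimensionally consistent.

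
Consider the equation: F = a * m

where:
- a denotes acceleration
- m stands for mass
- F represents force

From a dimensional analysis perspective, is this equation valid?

Yes

a (acceleration) has dimensions [L T^-2].
m (mass) has dimensions [M].
F (force) has dimensions [L M T^-2].

Left side: [L M T^-2]
Right side: [L M T^-2]

Both sides have the same dimensions, so the equation is dimensionally consistent.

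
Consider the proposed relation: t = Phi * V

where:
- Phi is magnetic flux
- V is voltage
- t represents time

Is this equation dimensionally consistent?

No

Phi (magnetic flux) has dimensions [I^-1 L^2 M T^-2].
V (voltage) has dimensions [I^-1 L^2 M T^-3].
t (time) has dimensions [T].

Left side: [T]
Right side: [I^-2 L^4 M^2 T^-5]

The two sides have different dimensions, so the equation is NOT dimensionally consistent.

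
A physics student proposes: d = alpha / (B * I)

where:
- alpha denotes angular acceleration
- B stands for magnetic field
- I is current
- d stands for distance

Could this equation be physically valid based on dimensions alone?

No

alpha (angular acceleration) has dimensions [T^-2].
B (magnetic field) has dimensions [I^-1 M T^-2].
I (current) has dimensions [I].
d (distance) has dimensions [L].

Left side: [L]
Right side: [M^-1]

The two sides have different dimensions, so the equation is NOT dimensionally consistent.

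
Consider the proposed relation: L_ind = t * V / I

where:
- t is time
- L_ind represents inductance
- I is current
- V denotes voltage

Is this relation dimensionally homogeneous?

Yes

t (time) has dimensions [T].
L_ind (inductance) has dimensions [I^-2 L^2 M T^-2].
I (current) has dimensions [I].
V (voltage) has dimensions [I^-1 L^2 M T^-3].

Left side: [I^-2 L^2 M T^-2]
Right side: [I^-2 L^2 M T^-2]

Both sides have the same dimensions, so the equation is dimensionally consistent.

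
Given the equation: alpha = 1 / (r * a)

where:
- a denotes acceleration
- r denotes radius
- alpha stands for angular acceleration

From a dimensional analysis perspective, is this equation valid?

No

a (acceleration) has dimensions [L T^-2].
r (radius) has dimensions [L].
alpha (angular acceleration) has dimensions [T^-2].

Left side: [T^-2]
Right side: [L^-2 T^2]

The two sides have different dimensions, so the equation is NOT dimensionally consistent.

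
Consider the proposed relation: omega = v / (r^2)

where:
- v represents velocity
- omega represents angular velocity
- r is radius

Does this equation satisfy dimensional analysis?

No

v (velocity) has dimensions [L T^-1].
omega (angular velocity) has dimensions [T^-1].
r (radius) has dimensions [L].

Left side: [T^-1]
Right side: [L^-1 T^-1]

The two sides have different dimensions, so the equation is NOT dimensionally consistent.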